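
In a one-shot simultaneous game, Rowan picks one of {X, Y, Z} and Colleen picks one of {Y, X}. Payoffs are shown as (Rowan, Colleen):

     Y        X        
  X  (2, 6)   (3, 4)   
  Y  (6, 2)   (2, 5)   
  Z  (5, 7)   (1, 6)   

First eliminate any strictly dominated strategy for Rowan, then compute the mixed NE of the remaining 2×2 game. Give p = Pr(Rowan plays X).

Rowan's strategy Z is strictly dominated by Y: 6 > 5 and 2 > 1. Eliminate Z.
Colleen's indifference between Y and X determines Rowan's mixing probability p:
  Colleen's payoff from Y: p·6 + (1−p)·2 = 4p + 2
  Colleen's payoff from X: p·4 + (1−p)·5 = -p + 5
  4p + 2 = -p + 5  ⇒  5p = 3  ⇒  p = 3/5.

p = 3/5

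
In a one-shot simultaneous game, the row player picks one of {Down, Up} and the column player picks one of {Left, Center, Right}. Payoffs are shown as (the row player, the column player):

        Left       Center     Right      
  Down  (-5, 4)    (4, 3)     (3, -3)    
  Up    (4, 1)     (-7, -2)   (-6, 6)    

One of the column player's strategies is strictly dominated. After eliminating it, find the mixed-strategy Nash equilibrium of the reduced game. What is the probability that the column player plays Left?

q = 1/2

The column player's strategy Center is strictly dominated by Left: 4 > 3 and 1 > -2. Eliminate Center.
For the row player to be willing to mix, the row player must be indifferent between Down and Up, which pins down the column player's mix.
  the row player's payoff from Down: q·(-5) + (1−q)·3 = -8q + 3
  the row player's payoff from Up: q·4 + (1−q)·(-6) = 10q - 6
  -8q + 3 = 10q - 6  ⇒  -18q = -9  ⇒  q = 1/2.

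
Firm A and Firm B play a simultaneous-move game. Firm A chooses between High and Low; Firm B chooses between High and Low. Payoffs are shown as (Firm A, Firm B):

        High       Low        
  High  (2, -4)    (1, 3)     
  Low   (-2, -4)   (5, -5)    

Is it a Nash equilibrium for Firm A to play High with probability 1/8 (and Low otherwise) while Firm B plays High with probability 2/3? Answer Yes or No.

No

Given Firm B's mix q = 2/3, Firm A's payoff from High is 5/3 but from Low is 1/3. Firm A strictly prefers High, so Firm A would not mix.
So the proposed profile is not a Nash equilibrium.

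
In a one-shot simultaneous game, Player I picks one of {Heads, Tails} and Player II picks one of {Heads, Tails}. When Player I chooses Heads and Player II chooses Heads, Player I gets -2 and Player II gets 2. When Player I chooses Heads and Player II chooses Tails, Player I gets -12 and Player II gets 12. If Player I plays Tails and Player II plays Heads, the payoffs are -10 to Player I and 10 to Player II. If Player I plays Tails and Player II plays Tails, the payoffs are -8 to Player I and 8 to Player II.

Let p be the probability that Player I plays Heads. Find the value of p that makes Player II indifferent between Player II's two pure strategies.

In a mixed equilibrium Player II is indifferent between Heads and Tails; this condition fixes p.
  Player II's payoff from Heads: p·2 + (1−p)·10 = -8p + 10
  Player II's payoff from Tails: p·12 + (1−p)·8 = 4p + 8
  -8p + 10 = 4p + 8  ⇒  -12p = -2  ⇒  p = 1/6.

p = 1/6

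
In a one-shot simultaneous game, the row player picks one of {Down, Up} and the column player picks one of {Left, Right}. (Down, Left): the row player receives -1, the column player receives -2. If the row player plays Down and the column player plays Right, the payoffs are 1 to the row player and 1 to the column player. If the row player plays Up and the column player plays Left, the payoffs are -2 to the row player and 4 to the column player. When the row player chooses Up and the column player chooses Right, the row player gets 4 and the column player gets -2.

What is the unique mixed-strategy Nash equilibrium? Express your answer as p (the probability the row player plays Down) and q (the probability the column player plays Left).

The column player's indifference between Left and Right determines the row player's mixing probability p:
  the column player's payoff from Left: p·(-2) + (1−p)·4 = -6p + 4
  the column player's payoff from Right: p·1 + (1−p)·(-2) = 3p - 2
  -6p + 4 = 3p - 2  ⇒  -9p = -6  ⇒  p = 2/3.
In a mixed equilibrium the row player is indifferent between Down and Up; this condition fixes q.
  the row player's payoff to Down: q·(-1) + (1−q)·1 = -2q + 1
  the row player's payoff to Up: q·(-2) + (1−q)·4 = -6q + 4
  -2q + 1 = -6q + 4  ⇒  4q = 3  ⇒  q = 3/4.

p = 2/3, q = 3/4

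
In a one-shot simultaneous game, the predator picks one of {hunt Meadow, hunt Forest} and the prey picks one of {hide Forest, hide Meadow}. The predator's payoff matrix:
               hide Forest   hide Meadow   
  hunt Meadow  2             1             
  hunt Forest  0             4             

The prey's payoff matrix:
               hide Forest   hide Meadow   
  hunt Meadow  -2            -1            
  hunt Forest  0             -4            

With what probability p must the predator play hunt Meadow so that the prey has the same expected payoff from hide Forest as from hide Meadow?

p = 4/5

In a mixed equilibrium the prey is indifferent between hide Forest and hide Meadow; this condition fixes p.
  the prey's expected payoff from hide Forest: p·(-2) + (1−p)·0 = -2p
  the prey's expected payoff from hide Meadow: p·(-1) + (1−p)·(-4) = 3p - 4
  -2p = 3p - 4  ⇒  -5p = -4  ⇒  p = 4/5.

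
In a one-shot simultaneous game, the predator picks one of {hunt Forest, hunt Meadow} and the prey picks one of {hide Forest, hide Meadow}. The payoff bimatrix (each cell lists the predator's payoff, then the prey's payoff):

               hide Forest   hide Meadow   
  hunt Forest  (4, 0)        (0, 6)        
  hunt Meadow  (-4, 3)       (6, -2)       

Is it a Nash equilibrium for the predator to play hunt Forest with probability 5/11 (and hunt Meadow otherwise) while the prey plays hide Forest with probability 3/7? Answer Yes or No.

Check the prey's indifference given the predator's mix p = 5/11:
  payoff from hide Forest = 18/11; payoff from hide Meadow = 18/11 — equal.
Check the predator's indifference given the prey's mix q = 3/7:
  payoff from hunt Forest = 12/7; payoff from hunt Meadow = 12/7 — equal.
Both players are indifferent, so neither can profitably deviate.

Yes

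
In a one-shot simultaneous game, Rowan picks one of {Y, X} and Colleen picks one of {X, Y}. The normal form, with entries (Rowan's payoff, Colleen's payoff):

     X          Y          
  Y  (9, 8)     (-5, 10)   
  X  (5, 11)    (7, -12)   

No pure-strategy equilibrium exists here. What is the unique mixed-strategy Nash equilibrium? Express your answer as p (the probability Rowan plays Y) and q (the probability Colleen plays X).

In a mixed equilibrium Colleen is indifferent between X and Y; this condition fixes p.
  Colleen's payoff to X: p·8 + (1−p)·11 = -3p + 11
  Colleen's payoff to Y: p·10 + (1−p)·(-12) = 22p - 12
  -3p + 11 = 22p - 12  ⇒  -25p = -23  ⇒  p = 23/25.
Rowan's indifference between Y and X determines Colleen's mixing probability q:
  Rowan's payoff from Y: q·9 + (1−q)·(-5) = 14q - 5
  Rowan's payoff from X: q·5 + (1−q)·7 = -2q + 7
  14q - 5 = -2q + 7  ⇒  16q = 12  ⇒  q = 3/4.

p = 23/25, q = 3/4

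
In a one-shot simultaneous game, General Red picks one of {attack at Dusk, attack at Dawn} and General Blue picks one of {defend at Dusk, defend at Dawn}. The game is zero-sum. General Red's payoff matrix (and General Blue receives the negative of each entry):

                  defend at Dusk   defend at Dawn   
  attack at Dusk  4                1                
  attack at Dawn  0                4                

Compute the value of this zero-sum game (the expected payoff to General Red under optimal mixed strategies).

v = 16/7

General Red's indifference between attack at Dusk and attack at Dawn determines General Blue's mixing probability q:
  General Red's payoff from attack at Dusk: q·4 + (1−q)·1 = 3q + 1
  General Red's payoff from attack at Dawn: q·0 + (1−q)·4 = -4q + 4
  3q + 1 = -4q + 4  ⇒  7q = 3  ⇒  q = 3/7.
The value is General Red's expected payoff against this mix (using attack at Dusk): (3/7)·4 + (4/7)·1 = 16/7.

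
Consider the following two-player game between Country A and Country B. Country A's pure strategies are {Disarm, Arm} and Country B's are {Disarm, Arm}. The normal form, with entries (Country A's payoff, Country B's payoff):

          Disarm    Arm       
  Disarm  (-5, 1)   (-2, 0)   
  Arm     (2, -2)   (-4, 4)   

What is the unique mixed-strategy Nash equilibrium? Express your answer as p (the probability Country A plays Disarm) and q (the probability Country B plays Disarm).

p = 6/7, q = 2/9

For Country B to be willing to mix, Country B must be indifferent between Disarm and Arm, which pins down Country A's mix.
  Country B's expected payoff from Disarm: p·1 + (1−p)·(-2) = 3p - 2
  Country B's expected payoff from Arm: p·0 + (1−p)·4 = -4p + 4
  3p - 2 = -4p + 4  ⇒  7p = 6  ⇒  p = 6/7.
In a mixed equilibrium Country A is indifferent between Disarm and Arm; this condition fixes q.
  Country A's expected payoff from Disarm: q·(-5) + (1−q)·(-2) = -3q - 2
  Country A's expected payoff from Arm: q·2 + (1−q)·(-4) = 6q - 4
  -3q - 2 = 6q - 4  ⇒  -9q = -2  ⇒  q = 2/9.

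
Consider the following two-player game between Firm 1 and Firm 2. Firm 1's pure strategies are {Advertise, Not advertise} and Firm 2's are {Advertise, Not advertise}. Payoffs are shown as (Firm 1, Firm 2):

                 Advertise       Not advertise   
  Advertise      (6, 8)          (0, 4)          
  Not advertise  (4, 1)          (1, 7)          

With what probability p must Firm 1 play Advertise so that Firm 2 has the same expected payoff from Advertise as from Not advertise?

Firm 1's mix must leave Firm 2 indifferent between Advertise and Not advertise.
  Firm 2's expected payoff from Advertise: p·8 + (1−p)·1 = 7p + 1
  Firm 2's expected payoff from Not advertise: p·4 + (1−p)·7 = -3p + 7
  7p + 1 = -3p + 7  ⇒  10p = 6  ⇒  p = 3/5.

p = 3/5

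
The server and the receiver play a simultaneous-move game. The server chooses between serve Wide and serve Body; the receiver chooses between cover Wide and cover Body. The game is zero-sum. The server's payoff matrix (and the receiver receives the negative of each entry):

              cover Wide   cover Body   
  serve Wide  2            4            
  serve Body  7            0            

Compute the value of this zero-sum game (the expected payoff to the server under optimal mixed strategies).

The receiver's mix must leave the server indifferent between serve Wide and serve Body.
  the server's payoff to serve Wide: q·2 + (1−q)·4 = -2q + 4
  the server's payoff to serve Body: q·7 + (1−q)·0 = 7q
  -2q + 4 = 7q  ⇒  -9q = -4  ⇒  q = 4/9.
The value is the server's expected payoff against this mix (using serve Wide): (4/9)·2 + (5/9)·4 = 28/9.

v = 28/9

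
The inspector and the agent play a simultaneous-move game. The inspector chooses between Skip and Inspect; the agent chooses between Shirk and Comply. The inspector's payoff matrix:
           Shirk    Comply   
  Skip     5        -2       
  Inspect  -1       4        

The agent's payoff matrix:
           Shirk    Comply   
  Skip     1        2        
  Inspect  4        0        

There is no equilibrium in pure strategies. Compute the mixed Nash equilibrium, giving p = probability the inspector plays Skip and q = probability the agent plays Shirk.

p = 4/5, q = 1/2

In a mixed equilibrium the agent is indifferent between Shirk and Comply; this condition fixes p.
  the agent's payoff from Shirk: p·1 + (1−p)·4 = -3p + 4
  the agent's payoff from Comply: p·2 + (1−p)·0 = 2p
  -3p + 4 = 2p  ⇒  -5p = -4  ⇒  p = 4/5.
For the inspector to be willing to mix, the inspector must be indifferent between Skip and Inspect, which pins down the agent's mix.
  the inspector's expected payoff from Skip: q·5 + (1−q)·(-2) = 7q - 2
  the inspector's expected payoff from Inspect: q·(-1) + (1−q)·4 = -5q + 4
  7q - 2 = -5q + 4  ⇒  12q = 6  ⇒  q = 1/2.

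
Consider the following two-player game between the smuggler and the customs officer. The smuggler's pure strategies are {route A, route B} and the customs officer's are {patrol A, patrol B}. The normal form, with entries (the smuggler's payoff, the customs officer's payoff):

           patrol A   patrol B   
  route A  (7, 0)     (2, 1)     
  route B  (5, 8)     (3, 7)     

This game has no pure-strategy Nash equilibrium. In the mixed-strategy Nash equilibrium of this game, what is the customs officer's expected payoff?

Set the customs officer's expected payoff from patrol A equal to that from patrol B:
  the customs officer's payoff to patrol A: p·0 + (1−p)·8 = -8p + 8
  the customs officer's payoff to patrol B: p·1 + (1−p)·7 = -6p + 7
  -8p + 8 = -6p + 7  ⇒  -2p = -1  ⇒  p = 1/2.
At equilibrium the customs officer is indifferent across columns, so the customs officer's payoff equals the payoff from patrol A: (1/2)·0 + (1/2)·8 = 4.

4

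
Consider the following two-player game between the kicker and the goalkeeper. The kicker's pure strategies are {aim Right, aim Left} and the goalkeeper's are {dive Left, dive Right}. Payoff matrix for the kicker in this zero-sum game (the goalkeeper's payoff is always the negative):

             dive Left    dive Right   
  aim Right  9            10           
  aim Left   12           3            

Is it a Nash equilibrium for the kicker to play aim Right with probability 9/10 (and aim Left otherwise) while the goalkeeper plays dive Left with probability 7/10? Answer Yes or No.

Check the goalkeeper's indifference given the kicker's mix p = 9/10:
  payoff from dive Left = -93/10; payoff from dive Right = -93/10 — equal.
Check the kicker's indifference given the goalkeeper's mix q = 7/10:
  payoff from aim Right = 93/10; payoff from aim Left = 93/10 — equal.
Both players are indifferent, so neither can profitably deviate.

Yes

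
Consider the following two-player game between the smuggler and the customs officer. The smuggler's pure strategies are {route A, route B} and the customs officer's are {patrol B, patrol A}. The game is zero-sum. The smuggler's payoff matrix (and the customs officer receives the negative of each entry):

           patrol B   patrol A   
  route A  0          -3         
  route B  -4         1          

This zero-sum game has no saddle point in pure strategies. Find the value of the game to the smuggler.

The customs officer's mix must leave the smuggler indifferent between route A and route B.
  the smuggler's expected payoff from route A: q·0 + (1−q)·(-3) = 3q - 3
  the smuggler's expected payoff from route B: q·(-4) + (1−q)·1 = -5q + 1
  3q - 3 = -5q + 1  ⇒  8q = 4  ⇒  q = 1/2.
The value is the smuggler's expected payoff against this mix (using route A): (1/2)·0 + (1/2)·(-3) = -3/2.

v = -3/2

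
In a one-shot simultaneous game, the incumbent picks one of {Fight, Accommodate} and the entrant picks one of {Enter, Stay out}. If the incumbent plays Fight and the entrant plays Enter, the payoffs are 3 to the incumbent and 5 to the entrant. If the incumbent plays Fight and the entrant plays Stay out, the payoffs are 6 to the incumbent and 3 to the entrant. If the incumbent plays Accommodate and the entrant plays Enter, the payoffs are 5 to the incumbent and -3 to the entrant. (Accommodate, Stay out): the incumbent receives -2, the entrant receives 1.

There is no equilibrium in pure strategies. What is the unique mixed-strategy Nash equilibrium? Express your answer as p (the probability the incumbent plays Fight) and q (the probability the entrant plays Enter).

p = 2/3, q = 4/5

Set the entrant's expected payoff from Enter equal to that from Stay out:
  the entrant's payoff to Enter: p·5 + (1−p)·(-3) = 8p - 3
  the entrant's payoff to Stay out: p·3 + (1−p)·1 = 2p + 1
  8p - 3 = 2p + 1  ⇒  6p = 4  ⇒  p = 2/3.
The incumbent's indifference between Fight and Accommodate determines the entrant's mixing probability q:
  the incumbent's payoff to Fight: q·3 + (1−q)·6 = -3q + 6
  the incumbent's payoff to Accommodate: q·5 + (1−q)·(-2) = 7q - 2
  -3q + 6 = 7q - 2  ⇒  -10q = -8  ⇒  q = 4/5.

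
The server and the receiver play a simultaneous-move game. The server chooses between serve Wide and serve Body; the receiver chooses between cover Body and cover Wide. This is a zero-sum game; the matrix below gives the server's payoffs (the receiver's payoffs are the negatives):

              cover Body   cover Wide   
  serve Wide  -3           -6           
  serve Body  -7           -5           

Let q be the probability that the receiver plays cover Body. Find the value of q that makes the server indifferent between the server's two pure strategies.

q = 1/5

For the server to be willing to mix, the server must be indifferent between serve Wide and serve Body, which pins down the receiver's mix.
  the server's payoff to serve Wide: q·(-3) + (1−q)·(-6) = 3q - 6
  the server's payoff to serve Body: q·(-7) + (1−q)·(-5) = -2q - 5
  3q - 6 = -2q - 5  ⇒  5q = 1  ⇒  q = 1/5.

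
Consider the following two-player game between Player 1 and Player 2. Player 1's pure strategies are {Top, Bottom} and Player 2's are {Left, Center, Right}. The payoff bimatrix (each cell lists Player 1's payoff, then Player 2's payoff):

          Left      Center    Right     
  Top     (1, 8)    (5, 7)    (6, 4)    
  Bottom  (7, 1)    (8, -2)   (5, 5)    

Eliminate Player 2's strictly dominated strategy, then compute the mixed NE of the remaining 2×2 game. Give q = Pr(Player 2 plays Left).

q = 1/7

Player 2's strategy Center is strictly dominated by Left: 8 > 7 and 1 > -2. Eliminate Center.
Player 2's mix must leave Player 1 indifferent between Top and Bottom.
  Player 1's payoff to Top: q·1 + (1−q)·6 = -5q + 6
  Player 1's payoff to Bottom: q·7 + (1−q)·5 = 2q + 5
  -5q + 6 = 2q + 5  ⇒  -7q = -1  ⇒  q = 1/7.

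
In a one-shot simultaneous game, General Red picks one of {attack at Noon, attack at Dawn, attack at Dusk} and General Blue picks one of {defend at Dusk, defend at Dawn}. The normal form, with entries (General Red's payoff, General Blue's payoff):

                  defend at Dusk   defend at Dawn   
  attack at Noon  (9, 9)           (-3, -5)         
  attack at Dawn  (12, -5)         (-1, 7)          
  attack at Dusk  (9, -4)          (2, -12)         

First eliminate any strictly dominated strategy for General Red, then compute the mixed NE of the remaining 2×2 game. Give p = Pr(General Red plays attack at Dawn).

General Red's strategy attack at Noon is strictly dominated by attack at Dawn: 12 > 9 and -1 > -3. Eliminate attack at Noon.
General Blue's indifference between defend at Dusk and defend at Dawn determines General Red's mixing probability p:
  General Blue's payoff to defend at Dusk: p·(-5) + (1−p)·(-4) = -p - 4
  General Blue's payoff to defend at Dawn: p·7 + (1−p)·(-12) = 19p - 12
  -p - 4 = 19p - 12  ⇒  -20p = -8  ⇒  p = 2/5.

p = 2/5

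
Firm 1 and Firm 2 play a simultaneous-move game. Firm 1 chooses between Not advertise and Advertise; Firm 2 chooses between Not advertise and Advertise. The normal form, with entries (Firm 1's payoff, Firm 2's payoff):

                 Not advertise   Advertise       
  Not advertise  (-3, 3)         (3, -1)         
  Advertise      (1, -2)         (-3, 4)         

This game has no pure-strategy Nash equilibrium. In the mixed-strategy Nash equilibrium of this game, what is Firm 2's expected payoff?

1

Firm 2's indifference between Not advertise and Advertise determines Firm 1's mixing probability p:
  Firm 2's payoff to Not advertise: p·3 + (1−p)·(-2) = 5p - 2
  Firm 2's payoff to Advertise: p·(-1) + (1−p)·4 = -5p + 4
  5p - 2 = -5p + 4  ⇒  10p = 6  ⇒  p = 3/5.
At equilibrium Firm 2 is indifferent across columns, so Firm 2's payoff equals the payoff from Not advertise: (3/5)·3 + (2/5)·(-2) = 1.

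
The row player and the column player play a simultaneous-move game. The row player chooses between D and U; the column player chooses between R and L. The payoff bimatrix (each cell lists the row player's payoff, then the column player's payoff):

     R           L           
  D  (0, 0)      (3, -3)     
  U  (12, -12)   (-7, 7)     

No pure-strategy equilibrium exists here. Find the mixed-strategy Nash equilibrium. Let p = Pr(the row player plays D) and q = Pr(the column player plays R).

p = 19/22, q = 5/11

The row player's mix must leave the column player indifferent between R and L.
  the column player's expected payoff from R: p·0 + (1−p)·(-12) = 12p - 12
  the column player's expected payoff from L: p·(-3) + (1−p)·7 = -10p + 7
  12p - 12 = -10p + 7  ⇒  22p = 19  ⇒  p = 19/22.
The row player's indifference between D and U determines the column player's mixing probability q:
  the row player's expected payoff from D: q·0 + (1−q)·3 = -3q + 3
  the row player's expected payoff from U: q·12 + (1−q)·(-7) = 19q - 7
  -3q + 3 = 19q - 7  ⇒  -22q = -10  ⇒  q = 5/11.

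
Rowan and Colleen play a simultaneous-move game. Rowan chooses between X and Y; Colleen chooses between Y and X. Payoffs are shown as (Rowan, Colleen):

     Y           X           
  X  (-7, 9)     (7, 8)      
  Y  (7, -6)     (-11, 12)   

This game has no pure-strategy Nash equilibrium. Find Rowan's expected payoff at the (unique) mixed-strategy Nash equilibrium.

Colleen's mix must leave Rowan indifferent between X and Y.
  Rowan's payoff to X: q·(-7) + (1−q)·7 = -14q + 7
  Rowan's payoff to Y: q·7 + (1−q)·(-11) = 18q - 11
  -14q + 7 = 18q - 11  ⇒  -32q = -18  ⇒  q = 9/16.
At equilibrium Rowan is indifferent across rows, so Rowan's payoff equals the payoff from X: (9/16)·(-7) + (7/16)·7 = -7/8.

-7/8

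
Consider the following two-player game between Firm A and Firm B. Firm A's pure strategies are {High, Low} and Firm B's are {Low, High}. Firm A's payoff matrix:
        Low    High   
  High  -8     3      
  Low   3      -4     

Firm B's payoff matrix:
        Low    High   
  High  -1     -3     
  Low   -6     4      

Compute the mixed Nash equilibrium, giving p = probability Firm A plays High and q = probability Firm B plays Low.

p = 5/6, q = 7/18

Set Firm B's expected payoff from Low equal to that from High:
  Firm B's payoff from Low: p·(-1) + (1−p)·(-6) = 5p - 6
  Firm B's payoff from High: p·(-3) + (1−p)·4 = -7p + 4
  5p - 6 = -7p + 4  ⇒  12p = 10  ⇒  p = 5/6.
Firm B's mix must leave Firm A indifferent between High and Low.
  Firm A's payoff from High: q·(-8) + (1−q)·3 = -11q + 3
  Firm A's payoff from Low: q·3 + (1−q)·(-4) = 7q - 4
  -11q + 3 = 7q - 4  ⇒  -18q = -7  ⇒  q = 7/18.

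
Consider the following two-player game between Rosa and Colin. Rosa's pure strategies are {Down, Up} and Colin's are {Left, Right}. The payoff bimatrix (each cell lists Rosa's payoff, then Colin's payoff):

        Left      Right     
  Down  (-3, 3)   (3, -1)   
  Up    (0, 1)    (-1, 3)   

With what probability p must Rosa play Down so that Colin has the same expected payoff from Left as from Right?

p = 1/3

In a mixed equilibrium Colin is indifferent between Left and Right; this condition fixes p.
  Colin's payoff to Left: p·3 + (1−p)·1 = 2p + 1
  Colin's payoff to Right: p·(-1) + (1−p)·3 = -4p + 3
  2p + 1 = -4p + 3  ⇒  6p = 2  ⇒  p = 1/3.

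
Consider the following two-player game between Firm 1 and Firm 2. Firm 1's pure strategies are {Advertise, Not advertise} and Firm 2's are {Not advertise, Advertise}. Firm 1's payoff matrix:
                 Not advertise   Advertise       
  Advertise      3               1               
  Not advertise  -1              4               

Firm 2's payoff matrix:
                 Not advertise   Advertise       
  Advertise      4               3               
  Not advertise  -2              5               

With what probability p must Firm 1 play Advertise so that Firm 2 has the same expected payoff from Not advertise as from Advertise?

Firm 1's mix must leave Firm 2 indifferent between Not advertise and Advertise.
  Firm 2's payoff from Not advertise: p·4 + (1−p)·(-2) = 6p - 2
  Firm 2's payoff from Advertise: p·3 + (1−p)·5 = -2p + 5
  6p - 2 = -2p + 5  ⇒  8p = 7  ⇒  p = 7/8.

p = 7/8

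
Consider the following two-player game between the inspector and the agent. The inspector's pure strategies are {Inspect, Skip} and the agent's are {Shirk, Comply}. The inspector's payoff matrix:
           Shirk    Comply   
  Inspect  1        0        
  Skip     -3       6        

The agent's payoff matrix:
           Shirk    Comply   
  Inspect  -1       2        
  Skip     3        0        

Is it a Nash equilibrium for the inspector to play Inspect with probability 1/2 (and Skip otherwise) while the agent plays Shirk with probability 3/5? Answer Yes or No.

Check the agent's indifference given the inspector's mix p = 1/2:
  payoff from Shirk = 1; payoff from Comply = 1 — equal.
Check the inspector's indifference given the agent's mix q = 3/5:
  payoff from Inspect = 3/5; payoff from Skip = 3/5 — equal.
Both players are indifferent, so neither can profitably deviate.

Yes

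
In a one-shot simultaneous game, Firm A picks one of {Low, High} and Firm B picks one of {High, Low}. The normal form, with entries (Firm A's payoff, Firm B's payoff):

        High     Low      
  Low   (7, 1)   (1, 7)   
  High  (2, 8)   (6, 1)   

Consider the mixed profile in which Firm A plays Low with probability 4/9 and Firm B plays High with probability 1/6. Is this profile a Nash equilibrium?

No

Given Firm A's mix p = 4/9, Firm B's payoff from High is 44/9 but from Low is 11/3. Firm B strictly prefers High, so Firm B would not mix.
So the proposed profile is not a Nash equilibrium.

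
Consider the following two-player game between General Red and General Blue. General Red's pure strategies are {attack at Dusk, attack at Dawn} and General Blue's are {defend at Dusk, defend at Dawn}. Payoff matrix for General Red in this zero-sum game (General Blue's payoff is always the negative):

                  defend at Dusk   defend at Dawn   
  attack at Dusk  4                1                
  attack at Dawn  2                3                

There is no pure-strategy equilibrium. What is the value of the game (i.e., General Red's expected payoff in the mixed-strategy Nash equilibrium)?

v = 5/2

In a mixed equilibrium General Red is indifferent between attack at Dusk and attack at Dawn; this condition fixes q.
  General Red's expected payoff from attack at Dusk: q·4 + (1−q)·1 = 3q + 1
  General Red's expected payoff from attack at Dawn: q·2 + (1−q)·3 = -q + 3
  3q + 1 = -q + 3  ⇒  4q = 2  ⇒  q = 1/2.
The value is General Red's expected payoff against this mix (using attack at Dusk): (1/2)·4 + (1/2)·1 = 5/2.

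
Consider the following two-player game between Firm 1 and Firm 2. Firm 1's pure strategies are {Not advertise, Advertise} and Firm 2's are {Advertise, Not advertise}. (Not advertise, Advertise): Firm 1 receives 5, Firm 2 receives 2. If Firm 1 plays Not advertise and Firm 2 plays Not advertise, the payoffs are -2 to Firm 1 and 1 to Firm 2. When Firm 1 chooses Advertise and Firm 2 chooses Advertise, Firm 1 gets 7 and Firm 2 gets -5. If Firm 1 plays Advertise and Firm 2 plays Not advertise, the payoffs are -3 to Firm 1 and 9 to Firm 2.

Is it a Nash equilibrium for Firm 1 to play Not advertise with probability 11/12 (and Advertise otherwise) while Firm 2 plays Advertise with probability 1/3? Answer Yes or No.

No

Given Firm 1's mix p = 11/12, Firm 2's payoff from Advertise is 17/12 but from Not advertise is 5/3. Firm 2 strictly prefers Not advertise, so Firm 2 would not mix.
So the proposed profile is not a Nash equilibrium.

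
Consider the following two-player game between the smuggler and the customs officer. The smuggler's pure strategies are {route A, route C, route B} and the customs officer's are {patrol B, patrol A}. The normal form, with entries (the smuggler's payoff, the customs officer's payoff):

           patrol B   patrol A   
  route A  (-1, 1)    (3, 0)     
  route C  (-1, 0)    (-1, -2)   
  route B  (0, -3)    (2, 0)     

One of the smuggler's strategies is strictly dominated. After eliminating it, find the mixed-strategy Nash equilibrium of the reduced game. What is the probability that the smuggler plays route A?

The smuggler's strategy route C is strictly dominated by route B: 0 > -1 and 2 > -1. Eliminate route C.
The customs officer's indifference between patrol B and patrol A determines the smuggler's mixing probability p:
  the customs officer's expected payoff from patrol B: p·1 + (1−p)·(-3) = 4p - 3
  the customs officer's expected payoff from patrol A: p·0 + (1−p)·0 = 0
  4p - 3 = 0  ⇒  4p = 3  ⇒  p = 3/4.

p = 3/4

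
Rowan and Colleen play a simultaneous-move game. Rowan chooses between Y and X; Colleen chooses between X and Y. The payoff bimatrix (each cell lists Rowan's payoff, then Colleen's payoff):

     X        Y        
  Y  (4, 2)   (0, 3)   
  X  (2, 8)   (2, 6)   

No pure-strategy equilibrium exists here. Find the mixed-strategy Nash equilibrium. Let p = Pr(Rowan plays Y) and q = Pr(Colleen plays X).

Set Colleen's expected payoff from X equal to that from Y:
  Colleen's payoff to X: p·2 + (1−p)·8 = -6p + 8
  Colleen's payoff to Y: p·3 + (1−p)·6 = -3p + 6
  -6p + 8 = -3p + 6  ⇒  -3p = -2  ⇒  p = 2/3.
In a mixed equilibrium Rowan is indifferent between Y and X; this condition fixes q.
  Rowan's payoff from Y: q·4 + (1−q)·0 = 4q
  Rowan's payoff from X: q·2 + (1−q)·2 = 2
  4q = 2  ⇒  4q = 2  ⇒  q = 1/2.

p = 2/3, q = 1/2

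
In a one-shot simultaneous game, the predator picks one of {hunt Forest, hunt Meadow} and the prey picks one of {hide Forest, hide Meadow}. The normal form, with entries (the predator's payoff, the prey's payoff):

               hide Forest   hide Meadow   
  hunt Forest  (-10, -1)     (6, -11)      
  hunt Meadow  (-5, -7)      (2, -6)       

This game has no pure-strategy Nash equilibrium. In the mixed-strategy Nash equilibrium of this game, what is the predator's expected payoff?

In a mixed equilibrium the predator is indifferent between hunt Forest and hunt Meadow; this condition fixes q.
  the predator's expected payoff from hunt Forest: q·(-10) + (1−q)·6 = -16q + 6
  the predator's expected payoff from hunt Meadow: q·(-5) + (1−q)·2 = -7q + 2
  -16q + 6 = -7q + 2  ⇒  -9q = -4  ⇒  q = 4/9.
At equilibrium the predator is indifferent across rows, so the predator's payoff equals the payoff from hunt Forest: (4/9)·(-10) + (5/9)·6 = -10/9.

-10/9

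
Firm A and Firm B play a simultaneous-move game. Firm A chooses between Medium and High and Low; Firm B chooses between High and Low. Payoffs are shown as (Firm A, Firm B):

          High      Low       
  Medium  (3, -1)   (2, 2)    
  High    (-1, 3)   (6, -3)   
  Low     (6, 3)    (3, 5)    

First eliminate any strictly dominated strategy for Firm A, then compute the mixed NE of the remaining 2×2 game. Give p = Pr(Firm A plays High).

Firm A's strategy Medium is strictly dominated by Low: 6 > 3 and 3 > 2. Eliminate Medium.
In a mixed equilibrium Firm B is indifferent between High and Low; this condition fixes p.
  Firm B's payoff to High: p·3 + (1−p)·3 = 3
  Firm B's payoff to Low: p·(-3) + (1−p)·5 = -8p + 5
  3 = -8p + 5  ⇒  8p = 2  ⇒  p = 1/4.

p = 1/4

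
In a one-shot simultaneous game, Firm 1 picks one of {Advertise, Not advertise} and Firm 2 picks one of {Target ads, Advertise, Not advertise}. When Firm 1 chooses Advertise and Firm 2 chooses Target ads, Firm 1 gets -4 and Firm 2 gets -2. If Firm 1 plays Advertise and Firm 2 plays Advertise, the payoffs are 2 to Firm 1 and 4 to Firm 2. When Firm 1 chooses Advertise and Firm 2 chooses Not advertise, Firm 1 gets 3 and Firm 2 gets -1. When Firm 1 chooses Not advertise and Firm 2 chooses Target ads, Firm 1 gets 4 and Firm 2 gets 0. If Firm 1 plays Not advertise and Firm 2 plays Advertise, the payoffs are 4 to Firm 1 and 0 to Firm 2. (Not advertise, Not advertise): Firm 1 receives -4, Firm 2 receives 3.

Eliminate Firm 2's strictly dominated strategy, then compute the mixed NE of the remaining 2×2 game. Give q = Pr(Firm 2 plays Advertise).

Firm 2's strategy Target ads is strictly dominated by Not advertise: -1 > -2 and 3 > 0. Eliminate Target ads.
In a mixed equilibrium Firm 1 is indifferent between Advertise and Not advertise; this condition fixes q.
  Firm 1's payoff to Advertise: q·2 + (1−q)·3 = -q + 3
  Firm 1's payoff to Not advertise: q·4 + (1−q)·(-4) = 8q - 4
  -q + 3 = 8q - 4  ⇒  -9q = -7  ⇒  q = 7/9.

q = 7/9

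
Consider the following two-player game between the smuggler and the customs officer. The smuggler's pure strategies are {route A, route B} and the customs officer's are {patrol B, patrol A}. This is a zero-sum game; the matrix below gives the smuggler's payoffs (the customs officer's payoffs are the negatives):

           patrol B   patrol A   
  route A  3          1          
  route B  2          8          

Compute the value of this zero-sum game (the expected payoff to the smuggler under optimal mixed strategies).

Set the smuggler's expected payoff from route A equal to that from route B:
  the smuggler's payoff from route A: q·3 + (1−q)·1 = 2q + 1
  the smuggler's payoff from route B: q·2 + (1−q)·8 = -6q + 8
  2q + 1 = -6q + 8  ⇒  8q = 7  ⇒  q = 7/8.
The value is the smuggler's expected payoff against this mix (using route A): (7/8)·3 + (1/8)·1 = 11/4.

v = 11/4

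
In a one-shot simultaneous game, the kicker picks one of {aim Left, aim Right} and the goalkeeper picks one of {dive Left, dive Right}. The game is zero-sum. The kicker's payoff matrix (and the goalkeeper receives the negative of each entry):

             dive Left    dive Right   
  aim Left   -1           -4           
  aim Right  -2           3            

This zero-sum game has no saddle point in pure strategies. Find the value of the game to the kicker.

The kicker's indifference between aim Left and aim Right determines the goalkeeper's mixing probability q:
  the kicker's expected payoff from aim Left: q·(-1) + (1−q)·(-4) = 3q - 4
  the kicker's expected payoff from aim Right: q·(-2) + (1−q)·3 = -5q + 3
  3q - 4 = -5q + 3  ⇒  8q = 7  ⇒  q = 7/8.
The value is the kicker's expected payoff against this mix (using aim Left): (7/8)·(-1) + (1/8)·(-4) = -11/8.

v = -11/8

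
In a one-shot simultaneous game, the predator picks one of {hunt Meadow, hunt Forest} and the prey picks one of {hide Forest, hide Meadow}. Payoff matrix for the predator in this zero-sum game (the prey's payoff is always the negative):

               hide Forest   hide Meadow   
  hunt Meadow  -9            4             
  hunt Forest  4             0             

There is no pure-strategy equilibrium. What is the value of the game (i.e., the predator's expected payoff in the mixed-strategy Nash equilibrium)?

v = 16/17

In a mixed equilibrium the predator is indifferent between hunt Meadow and hunt Forest; this condition fixes q.
  the predator's expected payoff from hunt Meadow: q·(-9) + (1−q)·4 = -13q + 4
  the predator's expected payoff from hunt Forest: q·4 + (1−q)·0 = 4q
  -13q + 4 = 4q  ⇒  -17q = -4  ⇒  q = 4/17.
The value is the predator's expected payoff against this mix (using hunt Meadow): (4/17)·(-9) + (13/17)·4 = 16/17.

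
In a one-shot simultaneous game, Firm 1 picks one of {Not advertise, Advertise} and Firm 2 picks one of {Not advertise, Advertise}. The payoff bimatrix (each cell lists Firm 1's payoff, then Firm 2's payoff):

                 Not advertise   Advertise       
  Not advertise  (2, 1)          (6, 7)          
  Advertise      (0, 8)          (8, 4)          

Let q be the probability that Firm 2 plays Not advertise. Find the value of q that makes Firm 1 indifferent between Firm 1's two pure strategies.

q = 1/2

Set Firm 1's expected payoff from Not advertise equal to that from Advertise:
  Firm 1's payoff to Not advertise: q·2 + (1−q)·6 = -4q + 6
  Firm 1's payoff to Advertise: q·0 + (1−q)·8 = -8q + 8
  -4q + 6 = -8q + 8  ⇒  4q = 2  ⇒  q = 1/2.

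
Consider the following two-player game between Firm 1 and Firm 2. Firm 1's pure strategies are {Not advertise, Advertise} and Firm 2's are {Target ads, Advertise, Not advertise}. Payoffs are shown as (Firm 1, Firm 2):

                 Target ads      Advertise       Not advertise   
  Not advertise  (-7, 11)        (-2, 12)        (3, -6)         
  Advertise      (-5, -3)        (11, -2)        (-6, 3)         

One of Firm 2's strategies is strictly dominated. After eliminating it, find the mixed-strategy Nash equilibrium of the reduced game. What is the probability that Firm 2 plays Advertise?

q = 9/22

Firm 2's strategy Target ads is strictly dominated by Advertise: 12 > 11 and -2 > -3. Eliminate Target ads.
Firm 1's indifference between Not advertise and Advertise determines Firm 2's mixing probability q:
  Firm 1's payoff from Not advertise: q·(-2) + (1−q)·3 = -5q + 3
  Firm 1's payoff from Advertise: q·11 + (1−q)·(-6) = 17q - 6
  -5q + 3 = 17q - 6  ⇒  -22q = -9  ⇒  q = 9/22.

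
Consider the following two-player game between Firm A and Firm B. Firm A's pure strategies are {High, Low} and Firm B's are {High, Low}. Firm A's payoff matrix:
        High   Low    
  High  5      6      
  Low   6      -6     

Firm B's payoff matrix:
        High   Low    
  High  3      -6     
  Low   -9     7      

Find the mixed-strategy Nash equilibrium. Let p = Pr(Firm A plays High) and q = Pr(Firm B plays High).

p = 16/25, q = 12/13

For Firm B to be willing to mix, Firm B must be indifferent between High and Low, which pins down Firm A's mix.
  Firm B's payoff from High: p·3 + (1−p)·(-9) = 12p - 9
  Firm B's payoff from Low: p·(-6) + (1−p)·7 = -13p + 7
  12p - 9 = -13p + 7  ⇒  25p = 16  ⇒  p = 16/25.
Firm B's mix must leave Firm A indifferent between High and Low.
  Firm A's expected payoff from High: q·5 + (1−q)·6 = -q + 6
  Firm A's expected payoff from Low: q·6 + (1−q)·(-6) = 12q - 6
  -q + 6 = 12q - 6  ⇒  -13q = -12  ⇒  q = 12/13.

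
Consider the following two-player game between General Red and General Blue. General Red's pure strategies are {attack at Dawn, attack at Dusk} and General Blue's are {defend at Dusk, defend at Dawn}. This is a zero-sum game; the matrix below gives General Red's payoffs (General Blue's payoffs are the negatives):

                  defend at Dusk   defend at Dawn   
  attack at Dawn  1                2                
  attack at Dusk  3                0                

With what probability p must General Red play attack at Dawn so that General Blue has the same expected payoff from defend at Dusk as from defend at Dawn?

For General Blue to be willing to mix, General Blue must be indifferent between defend at Dusk and defend at Dawn, which pins down General Red's mix.
  General Blue's expected payoff from defend at Dusk: p·(-1) + (1−p)·(-3) = 2p - 3
  General Blue's expected payoff from defend at Dawn: p·(-2) + (1−p)·0 = -2p
  2p - 3 = -2p  ⇒  4p = 3  ⇒  p = 3/4.

p = 3/4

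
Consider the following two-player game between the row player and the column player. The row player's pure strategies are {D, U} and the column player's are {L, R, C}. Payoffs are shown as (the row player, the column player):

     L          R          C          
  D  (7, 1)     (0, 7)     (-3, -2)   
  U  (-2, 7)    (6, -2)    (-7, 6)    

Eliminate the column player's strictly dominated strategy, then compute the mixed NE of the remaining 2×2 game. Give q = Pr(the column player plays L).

q = 2/5

The column player's strategy C is strictly dominated by L: 1 > -2 and 7 > 6. Eliminate C.
The column player's mix must leave the row player indifferent between D and U.
  the row player's payoff from D: q·7 + (1−q)·0 = 7q
  the row player's payoff from U: q·(-2) + (1−q)·6 = -8q + 6
  7q = -8q + 6  ⇒  15q = 6  ⇒  q = 2/5.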